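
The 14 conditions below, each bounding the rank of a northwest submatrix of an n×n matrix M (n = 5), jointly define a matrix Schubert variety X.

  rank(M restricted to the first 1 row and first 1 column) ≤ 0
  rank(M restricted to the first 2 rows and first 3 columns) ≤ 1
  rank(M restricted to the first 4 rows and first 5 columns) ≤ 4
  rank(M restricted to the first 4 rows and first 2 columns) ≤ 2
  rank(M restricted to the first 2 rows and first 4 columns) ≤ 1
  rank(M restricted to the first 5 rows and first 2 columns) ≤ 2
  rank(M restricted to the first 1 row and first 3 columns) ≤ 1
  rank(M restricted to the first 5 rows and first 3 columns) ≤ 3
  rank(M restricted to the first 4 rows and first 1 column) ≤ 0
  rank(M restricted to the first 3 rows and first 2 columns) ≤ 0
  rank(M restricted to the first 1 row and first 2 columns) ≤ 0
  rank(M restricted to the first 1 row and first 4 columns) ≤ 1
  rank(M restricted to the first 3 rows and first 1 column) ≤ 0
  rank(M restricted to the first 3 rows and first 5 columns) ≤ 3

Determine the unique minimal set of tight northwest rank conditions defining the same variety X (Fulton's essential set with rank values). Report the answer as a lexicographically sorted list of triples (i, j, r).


The tightest implied rank at each (i,j), from the 14 conditions:

  R[1]: 0 0 1 1 1
  R[2]: 0 0 1 1 2
  R[3]: 0 0 1 2 3
  R[4]: 0 1 2 3 4
  R[5]: 1 2 3 4 5

hence w(1..5) = (3, 5, 4, 2, 1).

3 SE-corners of the 8-cell Rothe diagram give Ess(w):

[(2, 4, 1), (3, 2, 0), (4, 1, 0)]


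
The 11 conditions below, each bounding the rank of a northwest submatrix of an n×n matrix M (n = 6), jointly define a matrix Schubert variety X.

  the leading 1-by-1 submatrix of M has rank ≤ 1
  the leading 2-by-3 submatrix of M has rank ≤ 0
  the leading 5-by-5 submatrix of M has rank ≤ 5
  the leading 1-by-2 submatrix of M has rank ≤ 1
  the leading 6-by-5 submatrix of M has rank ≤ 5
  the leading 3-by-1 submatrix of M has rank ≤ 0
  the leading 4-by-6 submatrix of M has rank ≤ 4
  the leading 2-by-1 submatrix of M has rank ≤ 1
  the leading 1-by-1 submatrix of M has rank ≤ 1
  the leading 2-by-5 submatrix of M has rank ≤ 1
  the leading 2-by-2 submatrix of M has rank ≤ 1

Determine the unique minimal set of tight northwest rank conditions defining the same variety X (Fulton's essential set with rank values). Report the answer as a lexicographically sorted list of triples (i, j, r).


Reconstructing r_w from the 11 given conditions:

  i=1: 0 0 0 1 1 1
  i=2: 0 0 0 1 1 2
  i=3: 0 1 1 2 2 3
  i=4: 1 2 2 3 3 4
  i=5: 1 2 3 4 4 5
  i=6: 1 2 3 4 5 6

second differences of R give the permutation w = (4, 6, 2, 1, 3, 5).

ℓ(w)=8; the 3 essential cells (i,j,r):

[(2, 3, 0), (2, 5, 1), (3, 1, 0)]


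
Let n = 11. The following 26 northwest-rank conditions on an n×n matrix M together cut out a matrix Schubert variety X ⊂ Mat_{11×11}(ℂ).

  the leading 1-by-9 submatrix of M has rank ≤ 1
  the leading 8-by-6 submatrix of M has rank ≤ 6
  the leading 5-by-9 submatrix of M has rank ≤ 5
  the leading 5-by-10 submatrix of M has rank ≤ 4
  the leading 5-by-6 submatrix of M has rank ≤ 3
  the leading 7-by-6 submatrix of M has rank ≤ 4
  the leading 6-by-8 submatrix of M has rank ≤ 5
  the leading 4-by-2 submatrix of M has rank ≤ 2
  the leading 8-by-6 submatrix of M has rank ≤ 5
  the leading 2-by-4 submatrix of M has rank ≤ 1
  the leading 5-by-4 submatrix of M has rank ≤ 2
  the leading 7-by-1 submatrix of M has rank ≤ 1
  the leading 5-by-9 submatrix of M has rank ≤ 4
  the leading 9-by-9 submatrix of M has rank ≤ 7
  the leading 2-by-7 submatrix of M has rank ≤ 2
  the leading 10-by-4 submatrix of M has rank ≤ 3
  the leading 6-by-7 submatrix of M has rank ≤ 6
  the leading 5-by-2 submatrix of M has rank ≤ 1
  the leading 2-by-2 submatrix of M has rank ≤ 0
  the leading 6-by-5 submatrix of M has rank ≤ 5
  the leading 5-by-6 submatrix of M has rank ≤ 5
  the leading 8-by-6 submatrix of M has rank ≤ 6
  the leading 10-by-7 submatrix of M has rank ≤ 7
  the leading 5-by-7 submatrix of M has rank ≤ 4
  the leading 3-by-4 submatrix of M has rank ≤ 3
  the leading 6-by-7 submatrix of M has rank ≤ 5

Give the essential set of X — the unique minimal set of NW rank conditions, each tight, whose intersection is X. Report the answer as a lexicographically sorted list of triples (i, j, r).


Propagating the 26 rank bounds to every northwest block:

  i=1: 0 0 1 1 1 1 1 1 1 1 1
  i=2: 0 0 1 1 2 2 2 2 2 2 2
  i=3: 1 1 2 2 3 3 3 3 3 3 3
  i=4: 1 1 2 2 3 3 4 4 4 4 4
  i=5: 1 1 2 2 3 3 4 4 4 4 5
  i=6: 1 2 3 3 4 4 5 5 5 5 6
  i=7: 1 2 3 3 4 4 5 6 6 6 7
  i=8: 1 2 3 3 4 5 6 7 7 7 8
  i=9: 1 2 3 3 4 5 6 7 7 8 9
  i=10: 1 2 3 3 4 5 6 7 8 9 10
  i=11: 1 2 3 4 5 6 7 8 9 10 11

reading off 1-entries of Δ²R: w = (3, 5, 1, 7, 11, 2, 8, 6, 10, 9, 4).

|D(w)|=20, |Ess(w)|=9:

[(2, 2, 0), (2, 4, 1), (5, 2, 1), (5, 4, 2), (5, 6, 3), (5, 10, 4), (7, 6, 4), (9, 9, 7), (10, 4, 3)]


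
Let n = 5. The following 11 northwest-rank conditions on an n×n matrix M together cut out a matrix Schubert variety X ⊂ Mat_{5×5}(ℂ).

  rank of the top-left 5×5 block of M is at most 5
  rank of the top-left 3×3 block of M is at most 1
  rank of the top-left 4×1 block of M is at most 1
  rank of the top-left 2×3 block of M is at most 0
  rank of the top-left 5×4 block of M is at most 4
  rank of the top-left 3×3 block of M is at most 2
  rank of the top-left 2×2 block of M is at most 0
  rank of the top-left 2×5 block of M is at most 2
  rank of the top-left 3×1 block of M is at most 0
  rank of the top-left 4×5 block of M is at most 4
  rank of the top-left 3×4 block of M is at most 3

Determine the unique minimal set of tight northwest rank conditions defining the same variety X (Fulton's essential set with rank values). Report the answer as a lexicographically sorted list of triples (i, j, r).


Reconstructing r_w from the 11 given conditions:

  i=1: 0 0 0 1 1
  i=2: 0 0 0 1 2
  i=3: 0 1 1 2 3
  i=4: 1 2 2 3 4
  i=5: 1 2 3 4 5

giving w = (4, 5, 2, 1, 3) via Δ²R.

D(w) has 7 cells with 2 SE-corners; essential set:

[(2, 3, 0), (3, 1, 0)]


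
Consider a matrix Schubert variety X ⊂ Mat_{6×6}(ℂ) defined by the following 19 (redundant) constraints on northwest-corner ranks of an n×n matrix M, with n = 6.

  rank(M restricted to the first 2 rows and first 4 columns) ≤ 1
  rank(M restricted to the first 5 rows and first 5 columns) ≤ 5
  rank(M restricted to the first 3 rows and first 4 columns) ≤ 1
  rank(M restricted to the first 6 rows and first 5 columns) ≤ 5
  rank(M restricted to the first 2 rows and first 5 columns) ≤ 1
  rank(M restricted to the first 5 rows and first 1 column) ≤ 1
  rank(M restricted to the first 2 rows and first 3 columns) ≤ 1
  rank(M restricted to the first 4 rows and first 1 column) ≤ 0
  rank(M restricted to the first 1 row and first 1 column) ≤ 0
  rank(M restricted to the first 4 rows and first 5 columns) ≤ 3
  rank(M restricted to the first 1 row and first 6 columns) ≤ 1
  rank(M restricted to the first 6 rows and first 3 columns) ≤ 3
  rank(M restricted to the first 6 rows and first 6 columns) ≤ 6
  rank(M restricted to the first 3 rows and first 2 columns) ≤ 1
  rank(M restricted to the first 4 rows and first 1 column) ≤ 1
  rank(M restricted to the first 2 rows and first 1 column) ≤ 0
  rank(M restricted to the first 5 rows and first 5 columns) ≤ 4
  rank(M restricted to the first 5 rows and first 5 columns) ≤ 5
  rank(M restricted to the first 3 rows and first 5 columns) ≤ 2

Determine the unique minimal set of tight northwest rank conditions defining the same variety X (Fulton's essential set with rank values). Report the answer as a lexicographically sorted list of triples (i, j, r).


Propagating the 19 rank bounds to every northwest block:

  i=1: 0, 1, 1, 1, 1, 1
  i=2: 0, 1, 1, 1, 1, 2
  i=3: 0, 1, 1, 1, 2, 3
  i=4: 0, 1, 2, 2, 3, 4
  i=5: 1, 2, 3, 3, 4, 5
  i=6: 1, 2, 3, 4, 5, 6

reading off 1-entries of Δ²R: w = (2, 6, 5, 3, 1, 4).

D(w) has 9 cells with 3 SE-corners; essential set:

[(2, 5, 1), (3, 4, 1), (4, 1, 0)]


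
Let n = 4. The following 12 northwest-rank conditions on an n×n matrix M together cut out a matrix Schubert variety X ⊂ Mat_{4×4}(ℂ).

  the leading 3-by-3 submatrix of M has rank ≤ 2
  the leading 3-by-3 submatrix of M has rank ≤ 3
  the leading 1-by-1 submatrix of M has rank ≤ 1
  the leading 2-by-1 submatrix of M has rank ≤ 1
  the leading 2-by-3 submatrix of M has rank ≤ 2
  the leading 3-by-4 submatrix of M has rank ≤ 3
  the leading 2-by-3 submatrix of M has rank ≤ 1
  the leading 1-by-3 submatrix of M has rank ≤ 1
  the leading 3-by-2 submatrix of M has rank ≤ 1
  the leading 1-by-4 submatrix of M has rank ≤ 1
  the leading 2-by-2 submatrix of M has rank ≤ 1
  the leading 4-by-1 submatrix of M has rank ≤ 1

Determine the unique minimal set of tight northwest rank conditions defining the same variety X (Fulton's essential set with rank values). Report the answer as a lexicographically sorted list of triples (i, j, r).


Computing R[i][j] = min implied NW-rank bound (n=4, 12 conditions):

  1, 1, 1, 1
  1, 1, 1, 2
  1, 1, 2, 3
  1, 2, 3, 4

giving w = (1, 4, 3, 2) via Δ²R.

|D(w)|=3, |Ess(w)|=2:

[(2, 3, 1), (3, 2, 1)]


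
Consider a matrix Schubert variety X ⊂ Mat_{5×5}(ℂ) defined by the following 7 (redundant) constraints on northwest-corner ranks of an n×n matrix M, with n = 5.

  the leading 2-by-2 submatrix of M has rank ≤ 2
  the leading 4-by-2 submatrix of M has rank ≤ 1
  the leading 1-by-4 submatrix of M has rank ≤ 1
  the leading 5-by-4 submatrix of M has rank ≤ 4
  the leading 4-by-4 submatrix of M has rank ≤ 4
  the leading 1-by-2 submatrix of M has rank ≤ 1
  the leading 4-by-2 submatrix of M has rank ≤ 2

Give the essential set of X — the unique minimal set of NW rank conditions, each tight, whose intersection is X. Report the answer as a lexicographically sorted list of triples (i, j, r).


Rank table r_w(5×5) implied by the 7 constraints:

  R[1]: 1  1  1  1  1
  R[2]: 1  1  2  2  2
  R[3]: 1  1  2  3  3
  R[4]: 1  1  2  3  4
  R[5]: 1  2  3  4  5

second differences of R give the permutation w = (1, 3, 4, 5, 2).

Fulton essential set (1 of the 3 Rothe cells):

[(4, 2, 1)]


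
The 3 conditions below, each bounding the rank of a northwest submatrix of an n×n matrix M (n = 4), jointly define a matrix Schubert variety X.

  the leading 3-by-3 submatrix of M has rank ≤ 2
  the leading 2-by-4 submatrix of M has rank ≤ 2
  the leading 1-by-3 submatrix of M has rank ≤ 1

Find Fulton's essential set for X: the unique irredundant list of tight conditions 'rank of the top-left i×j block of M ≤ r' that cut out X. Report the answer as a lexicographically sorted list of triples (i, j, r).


Rank table r_w(4×4) implied by the 3 constraints:

  R[1]: 1 1 1 1
  R[2]: 1 2 2 2
  R[3]: 1 2 2 3
  R[4]: 1 2 3 4

the unique w with this rank table is (1, 2, 4, 3).

Rothe diagram D(w) (1 cell), 1 SE-corner (essential condition):

[(3, 3, 2)]


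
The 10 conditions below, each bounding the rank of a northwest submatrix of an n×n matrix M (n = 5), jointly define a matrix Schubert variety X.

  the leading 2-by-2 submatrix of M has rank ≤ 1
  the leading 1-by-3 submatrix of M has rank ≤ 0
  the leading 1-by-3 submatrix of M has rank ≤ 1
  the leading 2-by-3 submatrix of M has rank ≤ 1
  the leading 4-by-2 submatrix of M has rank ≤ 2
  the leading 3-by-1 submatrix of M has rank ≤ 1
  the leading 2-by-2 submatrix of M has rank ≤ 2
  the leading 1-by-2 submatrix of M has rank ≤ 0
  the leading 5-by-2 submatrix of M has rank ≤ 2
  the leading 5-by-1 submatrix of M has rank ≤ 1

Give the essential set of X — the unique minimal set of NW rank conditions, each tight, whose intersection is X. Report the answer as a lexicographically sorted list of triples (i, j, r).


Rank table r_w(5×5) implied by the 10 constraints:

  R[1]: 0, 0, 0, 1, 1
  R[2]: 1, 1, 1, 2, 2
  R[3]: 1, 2, 2, 3, 3
  R[4]: 1, 2, 3, 4, 4
  R[5]: 1, 2, 3, 4, 5

hence w(1..5) = (4, 1, 2, 3, 5).

D(w) has 3 cells with 1 SE-corner; essential set:

[(1, 3, 0)]


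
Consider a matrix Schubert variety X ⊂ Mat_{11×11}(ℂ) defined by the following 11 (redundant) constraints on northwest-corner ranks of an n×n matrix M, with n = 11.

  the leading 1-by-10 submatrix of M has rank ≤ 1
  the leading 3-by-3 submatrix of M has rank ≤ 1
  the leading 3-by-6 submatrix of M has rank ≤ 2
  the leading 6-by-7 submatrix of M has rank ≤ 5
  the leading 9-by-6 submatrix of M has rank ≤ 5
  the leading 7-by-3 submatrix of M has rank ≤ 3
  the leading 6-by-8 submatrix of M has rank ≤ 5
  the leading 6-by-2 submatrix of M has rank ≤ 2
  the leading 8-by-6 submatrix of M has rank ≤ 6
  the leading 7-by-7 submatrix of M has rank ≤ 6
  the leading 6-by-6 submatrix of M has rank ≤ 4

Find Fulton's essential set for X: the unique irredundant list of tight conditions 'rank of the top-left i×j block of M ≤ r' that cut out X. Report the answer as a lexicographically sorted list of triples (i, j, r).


Reconstructing r_w from the 11 given conditions:

  1  1  1  1  1  1  1  1  1  1  1
  1  1  1  2  2  2  2  2  2  2  2
  1  1  1  2  2  2  3  3  3  3  3
  1  2  2  3  3  3  4  4  4  4  4
  1  2  3  4  4  4  5  5  5  5  5
  1  2  3  4  4  4  5  5  6  6  6
  1  2  3  4  5  5  6  6  7  7  7
  1  2  3  4  5  5  6  7  8  8  8
  1  2  3  4  5  5  6  7  8  9  9
  1  2  3  4  5  6  7  8  9  10  10
  1  2  3  4  5  6  7  8  9  10  11

the unique w with this rank table is (1, 4, 7, 2, 3, 9, 5, 8, 10, 6, 11).

ℓ(w)=11; the 5 essential cells (i,j,r):

[(3, 3, 1), (3, 6, 2), (6, 6, 4), (6, 8, 5), (9, 6, 5)]


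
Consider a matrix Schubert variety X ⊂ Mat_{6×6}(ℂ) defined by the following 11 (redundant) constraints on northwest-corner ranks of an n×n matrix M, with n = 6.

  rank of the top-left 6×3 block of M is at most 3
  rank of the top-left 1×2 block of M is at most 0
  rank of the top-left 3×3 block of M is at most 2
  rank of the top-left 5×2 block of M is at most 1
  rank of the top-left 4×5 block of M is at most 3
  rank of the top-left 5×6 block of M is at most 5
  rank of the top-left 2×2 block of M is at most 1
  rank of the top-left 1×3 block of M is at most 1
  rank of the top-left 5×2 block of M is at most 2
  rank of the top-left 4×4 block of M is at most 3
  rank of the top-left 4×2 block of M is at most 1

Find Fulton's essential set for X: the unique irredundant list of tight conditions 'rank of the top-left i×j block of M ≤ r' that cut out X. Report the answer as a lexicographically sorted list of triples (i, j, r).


Propagating the 11 rank bounds to every northwest block:

  row 1: 0, 0, 1, 1, 1, 1
  row 2: 1, 1, 2, 2, 2, 2
  row 3: 1, 1, 2, 3, 3, 3
  row 4: 1, 1, 2, 3, 3, 4
  row 5: 1, 1, 2, 3, 4, 5
  row 6: 1, 2, 3, 4, 5, 6

so w = (3, 1, 4, 6, 5, 2).

|D(w)|=6, |Ess(w)|=3:

[(1, 2, 0), (4, 5, 3), (5, 2, 1)]


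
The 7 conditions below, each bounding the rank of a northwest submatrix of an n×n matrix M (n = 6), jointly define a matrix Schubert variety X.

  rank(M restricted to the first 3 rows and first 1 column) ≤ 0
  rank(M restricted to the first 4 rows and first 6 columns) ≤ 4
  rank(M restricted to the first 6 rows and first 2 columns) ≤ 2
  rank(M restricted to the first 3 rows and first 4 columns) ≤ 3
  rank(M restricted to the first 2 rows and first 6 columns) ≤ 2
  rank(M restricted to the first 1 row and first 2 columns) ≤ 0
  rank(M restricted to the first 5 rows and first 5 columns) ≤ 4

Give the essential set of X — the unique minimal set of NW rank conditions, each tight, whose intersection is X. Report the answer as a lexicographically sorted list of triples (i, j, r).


The tightest implied rank at each (i,j), from the 7 conditions:

  0 | 0 | 1 | 1 | 1 | 1
  0 | 1 | 2 | 2 | 2 | 2
  0 | 1 | 2 | 3 | 3 | 3
  1 | 2 | 3 | 4 | 4 | 4
  1 | 2 | 3 | 4 | 4 | 5
  1 | 2 | 3 | 4 | 5 | 6

giving w = (3, 2, 4, 1, 6, 5) via Δ²R.

Rothe diagram D(w) (5 cells), 3 SE-corners (essential conditions):

[(1, 2, 0), (3, 1, 0), (5, 5, 4)]


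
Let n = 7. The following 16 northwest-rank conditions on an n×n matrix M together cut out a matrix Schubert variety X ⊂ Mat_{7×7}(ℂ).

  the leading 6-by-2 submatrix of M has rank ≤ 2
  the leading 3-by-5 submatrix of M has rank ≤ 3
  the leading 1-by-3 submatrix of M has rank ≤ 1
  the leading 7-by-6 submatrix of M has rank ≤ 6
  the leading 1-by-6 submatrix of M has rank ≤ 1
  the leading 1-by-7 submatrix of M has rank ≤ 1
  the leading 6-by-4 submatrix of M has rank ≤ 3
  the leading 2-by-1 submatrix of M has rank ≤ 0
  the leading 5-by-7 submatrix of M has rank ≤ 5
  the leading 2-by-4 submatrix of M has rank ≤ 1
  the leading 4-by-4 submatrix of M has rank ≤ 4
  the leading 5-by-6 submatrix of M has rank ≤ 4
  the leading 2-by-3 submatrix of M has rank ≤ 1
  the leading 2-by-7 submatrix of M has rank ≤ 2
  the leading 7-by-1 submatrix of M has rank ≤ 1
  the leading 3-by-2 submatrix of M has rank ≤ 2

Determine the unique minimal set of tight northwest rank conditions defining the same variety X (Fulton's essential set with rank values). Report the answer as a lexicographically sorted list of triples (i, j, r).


Computing R[i][j] = min implied NW-rank bound (n=7, 16 conditions):

  R[1]: 0, 1, 1, 1, 1, 1, 1
  R[2]: 0, 1, 1, 1, 2, 2, 2
  R[3]: 1, 2, 2, 2, 3, 3, 3
  R[4]: 1, 2, 3, 3, 4, 4, 4
  R[5]: 1, 2, 3, 3, 4, 4, 5
  R[6]: 1, 2, 3, 3, 4, 5, 6
  R[7]: 1, 2, 3, 4, 5, 6, 7

the unique w with this rank table is (2, 5, 1, 3, 7, 6, 4).

D(w) has 7 cells with 4 SE-corners; essential set:

[(2, 1, 0), (2, 4, 1), (5, 6, 4), (6, 4, 3)]


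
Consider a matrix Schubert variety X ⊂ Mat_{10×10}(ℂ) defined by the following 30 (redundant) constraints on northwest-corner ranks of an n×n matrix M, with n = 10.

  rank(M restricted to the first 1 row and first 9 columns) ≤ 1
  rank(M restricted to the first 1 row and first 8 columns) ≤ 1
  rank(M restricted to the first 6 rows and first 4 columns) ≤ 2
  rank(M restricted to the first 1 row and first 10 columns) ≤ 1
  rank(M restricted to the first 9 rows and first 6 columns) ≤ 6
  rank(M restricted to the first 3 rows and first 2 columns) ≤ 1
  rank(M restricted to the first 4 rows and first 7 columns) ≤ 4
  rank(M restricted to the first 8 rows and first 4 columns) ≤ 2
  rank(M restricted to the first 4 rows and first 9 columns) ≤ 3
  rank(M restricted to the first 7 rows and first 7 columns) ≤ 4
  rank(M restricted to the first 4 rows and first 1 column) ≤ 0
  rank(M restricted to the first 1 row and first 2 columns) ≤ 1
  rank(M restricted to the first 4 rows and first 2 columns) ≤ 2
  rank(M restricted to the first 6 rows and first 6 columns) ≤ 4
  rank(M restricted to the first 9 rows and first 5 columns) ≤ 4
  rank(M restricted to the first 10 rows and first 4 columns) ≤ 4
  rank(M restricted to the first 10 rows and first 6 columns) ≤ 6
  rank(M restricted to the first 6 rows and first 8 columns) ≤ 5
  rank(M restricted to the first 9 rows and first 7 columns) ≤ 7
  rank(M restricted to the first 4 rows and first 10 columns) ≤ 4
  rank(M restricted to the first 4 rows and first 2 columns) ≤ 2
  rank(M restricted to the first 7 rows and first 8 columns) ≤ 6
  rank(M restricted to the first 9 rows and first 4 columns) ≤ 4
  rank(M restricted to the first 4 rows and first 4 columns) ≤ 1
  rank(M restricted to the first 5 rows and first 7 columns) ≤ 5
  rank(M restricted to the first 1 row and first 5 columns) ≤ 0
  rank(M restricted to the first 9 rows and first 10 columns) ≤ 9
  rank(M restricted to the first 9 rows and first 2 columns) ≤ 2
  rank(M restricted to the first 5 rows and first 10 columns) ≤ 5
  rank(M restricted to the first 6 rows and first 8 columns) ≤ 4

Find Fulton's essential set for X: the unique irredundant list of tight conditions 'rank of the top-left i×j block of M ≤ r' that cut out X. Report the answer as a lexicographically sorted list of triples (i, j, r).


The tightest implied rank at each (i,j), from the 30 conditions:

  0 0 0 0 0 1 1 1 1 1
  0 1 1 1 1 2 2 2 2 2
  0 1 1 1 2 3 3 3 3 3
  0 1 1 1 2 3 3 3 3 4
  1 2 2 2 3 4 4 4 4 5
  1 2 2 2 3 4 4 4 5 6
  1 2 2 2 3 4 4 5 6 7
  1 2 2 2 3 4 5 6 7 8
  1 2 3 3 4 5 6 7 8 9
  1 2 3 4 5 6 7 8 9 10

the unique w with this rank table is (6, 2, 5, 10, 1, 9, 8, 7, 3, 4).

7 SE-corners of the 24-cell Rothe diagram give Ess(w):

[(1, 5, 0), (4, 1, 0), (4, 4, 1), (4, 9, 3), (6, 8, 4), (7, 7, 4), (8, 4, 2)]


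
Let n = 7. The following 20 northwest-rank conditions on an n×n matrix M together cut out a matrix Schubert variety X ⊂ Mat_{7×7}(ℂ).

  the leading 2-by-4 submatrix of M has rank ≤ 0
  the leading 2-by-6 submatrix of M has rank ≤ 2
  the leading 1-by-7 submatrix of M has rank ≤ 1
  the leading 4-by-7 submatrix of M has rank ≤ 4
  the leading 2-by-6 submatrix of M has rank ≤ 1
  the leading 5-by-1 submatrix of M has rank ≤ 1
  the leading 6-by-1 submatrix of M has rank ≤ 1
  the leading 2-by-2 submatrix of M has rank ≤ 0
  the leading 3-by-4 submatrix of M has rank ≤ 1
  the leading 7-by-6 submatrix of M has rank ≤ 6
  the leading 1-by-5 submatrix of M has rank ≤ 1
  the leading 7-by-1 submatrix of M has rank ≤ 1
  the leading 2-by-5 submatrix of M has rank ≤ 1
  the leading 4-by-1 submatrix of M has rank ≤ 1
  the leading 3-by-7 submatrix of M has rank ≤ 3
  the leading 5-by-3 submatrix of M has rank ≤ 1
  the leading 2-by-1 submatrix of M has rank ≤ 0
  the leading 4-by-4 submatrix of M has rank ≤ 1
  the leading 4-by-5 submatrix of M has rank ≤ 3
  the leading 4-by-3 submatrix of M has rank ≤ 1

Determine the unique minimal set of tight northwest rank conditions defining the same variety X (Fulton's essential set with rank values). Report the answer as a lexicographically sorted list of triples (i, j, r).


Computing R[i][j] = min implied NW-rank bound (n=7, 20 conditions):

  i=1: 0 | 0 | 0 | 0 | 1 | 1 | 1
  i=2: 0 | 0 | 0 | 0 | 1 | 1 | 2
  i=3: 1 | 1 | 1 | 1 | 2 | 2 | 3
  i=4: 1 | 1 | 1 | 1 | 2 | 3 | 4
  i=5: 1 | 1 | 1 | 2 | 3 | 4 | 5
  i=6: 1 | 2 | 2 | 3 | 4 | 5 | 6
  i=7: 1 | 2 | 3 | 4 | 5 | 6 | 7

so w = (5, 7, 1, 6, 4, 2, 3).

|D(w)|=14, |Ess(w)|=4:

[(2, 4, 0), (2, 6, 1), (4, 4, 1), (5, 3, 1)]


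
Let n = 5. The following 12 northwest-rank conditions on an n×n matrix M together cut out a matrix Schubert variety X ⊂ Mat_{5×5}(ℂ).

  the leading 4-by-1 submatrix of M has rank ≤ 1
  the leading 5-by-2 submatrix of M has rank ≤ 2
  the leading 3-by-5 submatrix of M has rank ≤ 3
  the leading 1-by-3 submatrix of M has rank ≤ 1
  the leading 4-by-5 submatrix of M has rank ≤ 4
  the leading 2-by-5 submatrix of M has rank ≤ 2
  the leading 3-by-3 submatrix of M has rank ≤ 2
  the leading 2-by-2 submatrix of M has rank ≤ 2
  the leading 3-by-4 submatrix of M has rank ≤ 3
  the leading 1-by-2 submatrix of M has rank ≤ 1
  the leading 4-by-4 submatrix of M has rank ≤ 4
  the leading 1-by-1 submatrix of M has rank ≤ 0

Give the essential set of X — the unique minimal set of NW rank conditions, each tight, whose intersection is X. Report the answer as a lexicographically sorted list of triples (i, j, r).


Propagating the 12 rank bounds to every northwest block:

  0 1 1 1 1
  1 2 2 2 2
  1 2 2 3 3
  1 2 3 4 4
  1 2 3 4 5

second differences of R give the permutation w = (2, 1, 4, 3, 5).

2 SE-corners of the 2-cell Rothe diagram give Ess(w):

[(1, 1, 0), (3, 3, 2)]


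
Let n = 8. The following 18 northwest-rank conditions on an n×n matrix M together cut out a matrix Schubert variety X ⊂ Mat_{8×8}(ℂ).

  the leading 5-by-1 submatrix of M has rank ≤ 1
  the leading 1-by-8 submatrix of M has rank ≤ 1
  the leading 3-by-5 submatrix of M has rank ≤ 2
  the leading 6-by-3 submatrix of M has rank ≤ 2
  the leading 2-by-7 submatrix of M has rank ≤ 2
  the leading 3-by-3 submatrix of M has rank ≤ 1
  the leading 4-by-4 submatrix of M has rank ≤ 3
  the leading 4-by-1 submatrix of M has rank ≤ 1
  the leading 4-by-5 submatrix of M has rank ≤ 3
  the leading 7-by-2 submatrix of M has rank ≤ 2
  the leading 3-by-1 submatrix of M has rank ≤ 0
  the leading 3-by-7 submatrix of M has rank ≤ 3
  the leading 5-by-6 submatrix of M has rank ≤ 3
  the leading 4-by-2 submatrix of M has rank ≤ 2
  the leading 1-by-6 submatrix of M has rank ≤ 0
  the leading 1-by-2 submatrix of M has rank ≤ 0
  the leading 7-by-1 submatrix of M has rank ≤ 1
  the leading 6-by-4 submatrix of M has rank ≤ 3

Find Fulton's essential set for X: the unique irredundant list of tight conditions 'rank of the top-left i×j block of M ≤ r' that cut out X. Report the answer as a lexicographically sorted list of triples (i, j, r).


Propagating the 18 rank bounds to every northwest block:

  row 1: 0, 0, 0, 0, 0, 0, 1, 1
  row 2: 0, 1, 1, 1, 1, 1, 2, 2
  row 3: 0, 1, 1, 2, 2, 2, 3, 3
  row 4: 1, 2, 2, 3, 3, 3, 4, 4
  row 5: 1, 2, 2, 3, 3, 3, 4, 5
  row 6: 1, 2, 2, 3, 4, 4, 5, 6
  row 7: 1, 2, 3, 4, 5, 5, 6, 7
  row 8: 1, 2, 3, 4, 5, 6, 7, 8

so w = (7, 2, 4, 1, 8, 5, 3, 6).

Rothe diagram D(w) (13 cells), 5 SE-corners (essential conditions):

[(1, 6, 0), (3, 1, 0), (3, 3, 1), (5, 6, 3), (6, 3, 2)]


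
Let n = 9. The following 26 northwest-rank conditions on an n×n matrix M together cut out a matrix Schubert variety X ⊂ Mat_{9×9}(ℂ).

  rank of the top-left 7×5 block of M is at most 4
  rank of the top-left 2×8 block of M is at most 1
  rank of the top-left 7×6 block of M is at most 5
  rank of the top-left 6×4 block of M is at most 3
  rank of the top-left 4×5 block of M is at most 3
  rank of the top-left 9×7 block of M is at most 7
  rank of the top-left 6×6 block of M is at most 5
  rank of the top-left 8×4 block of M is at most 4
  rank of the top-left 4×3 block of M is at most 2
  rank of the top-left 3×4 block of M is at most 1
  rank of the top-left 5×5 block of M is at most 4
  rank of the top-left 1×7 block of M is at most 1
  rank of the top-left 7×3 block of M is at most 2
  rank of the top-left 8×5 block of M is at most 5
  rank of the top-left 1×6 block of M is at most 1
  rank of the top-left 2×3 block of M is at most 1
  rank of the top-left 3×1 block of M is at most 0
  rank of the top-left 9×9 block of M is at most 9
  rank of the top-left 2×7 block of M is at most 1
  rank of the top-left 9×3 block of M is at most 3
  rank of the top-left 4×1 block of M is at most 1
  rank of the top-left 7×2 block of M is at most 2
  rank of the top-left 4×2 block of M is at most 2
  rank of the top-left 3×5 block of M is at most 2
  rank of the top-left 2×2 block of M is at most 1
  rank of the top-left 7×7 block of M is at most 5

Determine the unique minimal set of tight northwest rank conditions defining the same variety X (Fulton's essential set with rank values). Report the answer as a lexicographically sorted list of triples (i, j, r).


Computing R[i][j] = min implied NW-rank bound (n=9, 26 conditions):

  i=1: 0 | 1 | 1 | 1 | 1 | 1 | 1 | 1 | 1
  i=2: 0 | 1 | 1 | 1 | 1 | 1 | 1 | 1 | 2
  i=3: 0 | 1 | 1 | 1 | 2 | 2 | 2 | 2 | 3
  i=4: 1 | 2 | 2 | 2 | 3 | 3 | 3 | 3 | 4
  i=5: 1 | 2 | 2 | 3 | 4 | 4 | 4 | 4 | 5
  i=6: 1 | 2 | 2 | 3 | 4 | 5 | 5 | 5 | 6
  i=7: 1 | 2 | 2 | 3 | 4 | 5 | 5 | 6 | 7
  i=8: 1 | 2 | 3 | 4 | 5 | 6 | 6 | 7 | 8
  i=9: 1 | 2 | 3 | 4 | 5 | 6 | 7 | 8 | 9

giving w = (2, 9, 5, 1, 4, 6, 8, 3, 7) via Δ²R.

5 SE-corners of the 15-cell Rothe diagram give Ess(w):

[(2, 8, 1), (3, 1, 0), (3, 4, 1), (7, 3, 2), (7, 7, 5)]


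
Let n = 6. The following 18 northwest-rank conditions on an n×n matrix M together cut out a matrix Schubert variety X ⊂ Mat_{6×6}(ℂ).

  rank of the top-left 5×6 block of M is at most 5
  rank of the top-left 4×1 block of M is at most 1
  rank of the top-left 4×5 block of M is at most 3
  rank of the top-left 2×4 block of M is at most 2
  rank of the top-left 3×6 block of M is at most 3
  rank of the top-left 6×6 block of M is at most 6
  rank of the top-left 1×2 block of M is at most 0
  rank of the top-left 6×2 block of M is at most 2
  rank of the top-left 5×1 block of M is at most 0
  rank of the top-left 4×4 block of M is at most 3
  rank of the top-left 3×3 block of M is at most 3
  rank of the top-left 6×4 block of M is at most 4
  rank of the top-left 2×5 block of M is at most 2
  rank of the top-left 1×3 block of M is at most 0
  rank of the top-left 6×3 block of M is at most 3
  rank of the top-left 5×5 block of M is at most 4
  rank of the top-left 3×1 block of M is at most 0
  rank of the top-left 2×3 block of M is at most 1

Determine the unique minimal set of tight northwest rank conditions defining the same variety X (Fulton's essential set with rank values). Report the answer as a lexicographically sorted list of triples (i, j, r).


Computing R[i][j] = min implied NW-rank bound (n=6, 18 conditions):

  R[1]: 0 | 0 | 0 | 1 | 1 | 1
  R[2]: 0 | 1 | 1 | 2 | 2 | 2
  R[3]: 0 | 1 | 2 | 3 | 3 | 3
  R[4]: 0 | 1 | 2 | 3 | 3 | 4
  R[5]: 0 | 1 | 2 | 3 | 4 | 5
  R[6]: 1 | 2 | 3 | 4 | 5 | 6

giving w = (4, 2, 3, 6, 5, 1) via Δ²R.

ℓ(w)=8; the 3 essential cells (i,j,r):

[(1, 3, 0), (4, 5, 3), (5, 1, 0)]


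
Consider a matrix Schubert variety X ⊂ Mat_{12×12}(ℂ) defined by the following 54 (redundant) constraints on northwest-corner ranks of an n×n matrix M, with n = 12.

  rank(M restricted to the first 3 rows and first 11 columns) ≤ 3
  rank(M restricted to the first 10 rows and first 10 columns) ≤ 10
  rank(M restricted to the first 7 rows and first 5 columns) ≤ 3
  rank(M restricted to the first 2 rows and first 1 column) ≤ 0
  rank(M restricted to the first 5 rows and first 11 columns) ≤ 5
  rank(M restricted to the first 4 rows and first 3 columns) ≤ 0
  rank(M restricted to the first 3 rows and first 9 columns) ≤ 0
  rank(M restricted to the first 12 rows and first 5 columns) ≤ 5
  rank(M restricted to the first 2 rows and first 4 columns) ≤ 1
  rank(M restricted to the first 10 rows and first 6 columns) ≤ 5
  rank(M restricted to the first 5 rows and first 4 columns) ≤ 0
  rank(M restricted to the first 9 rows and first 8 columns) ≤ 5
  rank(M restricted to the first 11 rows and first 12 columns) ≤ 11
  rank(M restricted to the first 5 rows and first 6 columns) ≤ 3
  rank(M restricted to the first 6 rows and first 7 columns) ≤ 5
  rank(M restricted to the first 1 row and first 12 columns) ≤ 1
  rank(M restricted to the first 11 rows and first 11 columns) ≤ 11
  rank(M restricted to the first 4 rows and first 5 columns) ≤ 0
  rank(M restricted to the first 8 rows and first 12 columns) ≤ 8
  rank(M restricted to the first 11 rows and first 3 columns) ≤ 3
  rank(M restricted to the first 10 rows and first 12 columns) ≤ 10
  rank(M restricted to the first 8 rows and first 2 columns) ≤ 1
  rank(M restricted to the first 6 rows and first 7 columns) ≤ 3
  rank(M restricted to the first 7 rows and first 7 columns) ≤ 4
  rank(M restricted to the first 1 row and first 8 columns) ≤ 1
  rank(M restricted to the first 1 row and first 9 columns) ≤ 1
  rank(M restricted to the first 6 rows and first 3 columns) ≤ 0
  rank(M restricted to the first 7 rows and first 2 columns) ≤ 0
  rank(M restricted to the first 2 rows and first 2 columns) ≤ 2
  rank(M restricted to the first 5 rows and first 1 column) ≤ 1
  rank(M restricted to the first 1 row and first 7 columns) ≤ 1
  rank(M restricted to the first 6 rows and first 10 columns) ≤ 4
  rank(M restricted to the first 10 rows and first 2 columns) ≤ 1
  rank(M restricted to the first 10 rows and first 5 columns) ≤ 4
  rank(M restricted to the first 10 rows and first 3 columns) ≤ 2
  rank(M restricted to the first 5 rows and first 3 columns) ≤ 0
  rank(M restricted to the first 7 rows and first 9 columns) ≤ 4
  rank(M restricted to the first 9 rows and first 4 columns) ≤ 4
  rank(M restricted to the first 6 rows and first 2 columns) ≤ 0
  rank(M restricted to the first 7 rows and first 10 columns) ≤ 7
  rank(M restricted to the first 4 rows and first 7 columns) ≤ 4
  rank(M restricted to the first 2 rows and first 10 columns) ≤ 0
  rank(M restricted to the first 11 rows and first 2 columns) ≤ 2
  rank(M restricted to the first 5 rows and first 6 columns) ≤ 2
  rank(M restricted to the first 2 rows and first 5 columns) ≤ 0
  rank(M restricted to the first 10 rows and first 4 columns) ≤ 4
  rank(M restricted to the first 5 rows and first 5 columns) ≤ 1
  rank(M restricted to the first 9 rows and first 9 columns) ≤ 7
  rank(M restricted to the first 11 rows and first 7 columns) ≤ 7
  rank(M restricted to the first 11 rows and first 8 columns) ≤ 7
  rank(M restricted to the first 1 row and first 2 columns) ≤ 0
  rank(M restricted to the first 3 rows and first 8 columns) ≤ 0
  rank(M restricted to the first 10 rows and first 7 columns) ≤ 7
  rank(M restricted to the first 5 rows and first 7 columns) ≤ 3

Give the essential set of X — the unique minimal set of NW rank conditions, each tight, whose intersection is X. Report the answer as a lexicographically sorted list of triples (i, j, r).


Propagating the 54 rank bounds to every northwest block:

  i=1: 0 | 0 | 0 | 0 | 0 | 0 | 0 | 0 | 0 | 0 | 1 | 1
  i=2: 0 | 0 | 0 | 0 | 0 | 0 | 0 | 0 | 0 | 0 | 1 | 2
  i=3: 0 | 0 | 0 | 0 | 0 | 0 | 0 | 0 | 0 | 1 | 2 | 3
  i=4: 0 | 0 | 0 | 0 | 0 | 1 | 1 | 1 | 1 | 2 | 3 | 4
  i=5: 0 | 0 | 0 | 0 | 1 | 2 | 2 | 2 | 2 | 3 | 4 | 5
  i=6: 0 | 0 | 0 | 1 | 2 | 3 | 3 | 3 | 3 | 4 | 5 | 6
  i=7: 0 | 0 | 1 | 2 | 3 | 4 | 4 | 4 | 4 | 5 | 6 | 7
  i=8: 1 | 1 | 2 | 3 | 4 | 5 | 5 | 5 | 5 | 6 | 7 | 8
  i=9: 1 | 1 | 2 | 3 | 4 | 5 | 5 | 5 | 6 | 7 | 8 | 9
  i=10: 1 | 1 | 2 | 3 | 4 | 5 | 6 | 6 | 7 | 8 | 9 | 10
  i=11: 1 | 2 | 3 | 4 | 5 | 6 | 7 | 7 | 8 | 9 | 10 | 11
  i=12: 1 | 2 | 3 | 4 | 5 | 6 | 7 | 8 | 9 | 10 | 11 | 12

hence w(1..12) = (11, 12, 10, 6, 5, 4, 3, 1, 9, 7, 2, 8).

Rothe diagram D(w) (47 cells), 8 SE-corners (essential conditions):

[(2, 10, 0), (3, 9, 0), (4, 5, 0), (5, 4, 0), (6, 3, 0), (7, 2, 0), (9, 8, 5), (10, 2, 1)]


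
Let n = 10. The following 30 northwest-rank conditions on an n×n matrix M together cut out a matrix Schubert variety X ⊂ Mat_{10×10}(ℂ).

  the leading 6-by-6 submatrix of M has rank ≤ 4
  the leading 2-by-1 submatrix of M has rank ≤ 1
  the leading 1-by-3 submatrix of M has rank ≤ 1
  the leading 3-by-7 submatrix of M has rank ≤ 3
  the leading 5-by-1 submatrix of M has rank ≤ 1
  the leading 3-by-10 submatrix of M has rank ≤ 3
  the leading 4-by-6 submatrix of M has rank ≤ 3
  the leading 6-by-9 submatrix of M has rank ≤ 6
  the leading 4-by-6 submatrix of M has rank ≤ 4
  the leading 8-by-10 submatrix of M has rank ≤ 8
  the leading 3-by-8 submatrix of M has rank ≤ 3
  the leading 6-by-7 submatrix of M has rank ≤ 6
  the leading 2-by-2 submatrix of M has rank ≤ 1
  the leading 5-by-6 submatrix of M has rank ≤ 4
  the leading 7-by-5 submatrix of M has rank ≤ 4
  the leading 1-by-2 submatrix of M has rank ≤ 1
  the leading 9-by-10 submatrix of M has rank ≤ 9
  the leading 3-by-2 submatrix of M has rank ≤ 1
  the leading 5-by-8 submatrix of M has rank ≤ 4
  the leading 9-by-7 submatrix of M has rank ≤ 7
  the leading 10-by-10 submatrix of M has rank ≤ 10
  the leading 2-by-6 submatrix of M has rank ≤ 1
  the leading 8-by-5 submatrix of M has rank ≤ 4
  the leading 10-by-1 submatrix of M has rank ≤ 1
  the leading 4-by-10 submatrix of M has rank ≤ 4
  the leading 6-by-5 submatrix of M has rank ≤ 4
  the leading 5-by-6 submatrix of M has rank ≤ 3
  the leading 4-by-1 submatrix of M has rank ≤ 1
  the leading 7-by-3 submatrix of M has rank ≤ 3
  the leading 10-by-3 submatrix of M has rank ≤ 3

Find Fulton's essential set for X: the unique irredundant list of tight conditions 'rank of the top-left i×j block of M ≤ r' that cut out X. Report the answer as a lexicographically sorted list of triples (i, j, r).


Computing R[i][j] = min implied NW-rank bound (n=10, 30 conditions):

  R[1]: 1  1  1  1  1  1  1  1  1  1
  R[2]: 1  1  1  1  1  1  2  2  2  2
  R[3]: 1  1  2  2  2  2  3  3  3  3
  R[4]: 1  2  3  3  3  3  4  4  4  4
  R[5]: 1  2  3  3  3  3  4  4  5  5
  R[6]: 1  2  3  4  4  4  5  5  6  6
  R[7]: 1  2  3  4  4  5  6  6  7  7
  R[8]: 1  2  3  4  4  5  6  7  8  8
  R[9]: 1  2  3  4  5  6  7  8  9  9
  R[10]: 1  2  3  4  5  6  7  8  9  10

so w = (1, 7, 3, 2, 9, 4, 6, 8, 5, 10).

Fulton essential set (5 of the 12 Rothe cells):

[(2, 6, 1), (3, 2, 1), (5, 6, 3), (5, 8, 4), (8, 5, 4)]


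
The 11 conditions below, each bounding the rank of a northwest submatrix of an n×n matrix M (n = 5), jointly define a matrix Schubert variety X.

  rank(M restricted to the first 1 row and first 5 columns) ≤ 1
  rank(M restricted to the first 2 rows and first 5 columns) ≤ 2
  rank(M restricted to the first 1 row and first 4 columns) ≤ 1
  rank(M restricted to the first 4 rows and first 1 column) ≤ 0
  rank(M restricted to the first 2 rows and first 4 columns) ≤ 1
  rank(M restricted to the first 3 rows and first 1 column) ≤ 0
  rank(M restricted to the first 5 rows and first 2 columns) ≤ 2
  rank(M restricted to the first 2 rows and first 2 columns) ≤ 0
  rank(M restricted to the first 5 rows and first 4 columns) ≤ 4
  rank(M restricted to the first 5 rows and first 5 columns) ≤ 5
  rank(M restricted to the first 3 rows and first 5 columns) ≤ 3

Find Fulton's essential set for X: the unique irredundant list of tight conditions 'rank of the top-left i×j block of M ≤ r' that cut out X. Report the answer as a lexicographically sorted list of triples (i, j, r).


Reconstructing r_w from the 11 given conditions:

  row 1: 0 0 1 1 1
  row 2: 0 0 1 1 2
  row 3: 0 1 2 2 3
  row 4: 0 1 2 3 4
  row 5: 1 2 3 4 5

second differences of R give the permutation w = (3, 5, 2, 4, 1).

3 SE-corners of the 7-cell Rothe diagram give Ess(w):

[(2, 2, 0), (2, 4, 1), (4, 1, 0)]


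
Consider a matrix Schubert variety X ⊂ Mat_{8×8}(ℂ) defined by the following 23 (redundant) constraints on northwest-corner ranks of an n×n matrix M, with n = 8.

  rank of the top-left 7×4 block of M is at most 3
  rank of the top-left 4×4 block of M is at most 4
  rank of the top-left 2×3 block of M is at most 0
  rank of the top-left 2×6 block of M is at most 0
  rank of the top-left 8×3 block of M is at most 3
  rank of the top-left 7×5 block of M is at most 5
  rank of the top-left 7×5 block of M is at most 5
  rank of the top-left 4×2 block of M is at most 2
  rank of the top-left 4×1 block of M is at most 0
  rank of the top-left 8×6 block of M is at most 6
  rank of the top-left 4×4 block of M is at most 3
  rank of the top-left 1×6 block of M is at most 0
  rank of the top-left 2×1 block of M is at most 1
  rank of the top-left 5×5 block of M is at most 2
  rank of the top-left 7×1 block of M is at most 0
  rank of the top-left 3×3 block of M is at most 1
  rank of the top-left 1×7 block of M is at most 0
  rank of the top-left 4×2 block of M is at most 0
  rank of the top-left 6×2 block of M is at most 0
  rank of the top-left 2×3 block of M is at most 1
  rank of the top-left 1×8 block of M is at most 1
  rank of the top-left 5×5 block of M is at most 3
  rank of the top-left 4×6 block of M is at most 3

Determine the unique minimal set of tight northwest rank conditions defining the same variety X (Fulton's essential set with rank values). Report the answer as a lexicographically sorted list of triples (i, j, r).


The tightest implied rank at each (i,j), from the 23 conditions:

  i=1: 0 | 0 | 0 | 0 | 0 | 0 | 0 | 1
  i=2: 0 | 0 | 0 | 0 | 0 | 0 | 1 | 2
  i=3: 0 | 0 | 1 | 1 | 1 | 1 | 2 | 3
  i=4: 0 | 0 | 1 | 2 | 2 | 2 | 3 | 4
  i=5: 0 | 0 | 1 | 2 | 2 | 3 | 4 | 5
  i=6: 0 | 0 | 1 | 2 | 3 | 4 | 5 | 6
  i=7: 0 | 1 | 2 | 3 | 4 | 5 | 6 | 7
  i=8: 1 | 2 | 3 | 4 | 5 | 6 | 7 | 8

so w = (8, 7, 3, 4, 6, 5, 2, 1).

Fulton essential set (5 of the 23 Rothe cells):

[(1, 7, 0), (2, 6, 0), (5, 5, 2), (6, 2, 0), (7, 1, 0)]


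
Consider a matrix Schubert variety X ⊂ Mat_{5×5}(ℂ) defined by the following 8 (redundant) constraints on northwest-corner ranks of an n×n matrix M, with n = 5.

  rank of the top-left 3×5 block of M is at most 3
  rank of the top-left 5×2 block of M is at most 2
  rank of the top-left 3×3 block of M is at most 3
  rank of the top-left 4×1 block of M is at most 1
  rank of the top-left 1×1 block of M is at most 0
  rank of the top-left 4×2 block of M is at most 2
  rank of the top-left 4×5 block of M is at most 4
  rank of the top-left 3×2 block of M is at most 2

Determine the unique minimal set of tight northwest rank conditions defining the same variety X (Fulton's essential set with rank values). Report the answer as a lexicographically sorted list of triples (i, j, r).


Rank table r_w(5×5) implied by the 8 constraints:

  i=1: 0 | 1 | 1 | 1 | 1
  i=2: 1 | 2 | 2 | 2 | 2
  i=3: 1 | 2 | 3 | 3 | 3
  i=4: 1 | 2 | 3 | 4 | 4
  i=5: 1 | 2 | 3 | 4 | 5

giving w = (2, 1, 3, 4, 5) via Δ²R.

Rothe diagram D(w) (1 cell), 1 SE-corner (essential condition):

[(1, 1, 0)]
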